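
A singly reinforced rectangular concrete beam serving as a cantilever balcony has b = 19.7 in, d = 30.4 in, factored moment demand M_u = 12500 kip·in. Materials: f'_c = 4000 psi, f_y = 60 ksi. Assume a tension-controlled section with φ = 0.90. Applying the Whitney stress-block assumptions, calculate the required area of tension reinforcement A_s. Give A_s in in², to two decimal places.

M_n = M_u/φ = 12500/0.90 = 13888.9 kip·in.
From M_n = 0.85 f'_c a b (d − a/2):
a = d − √(d² − 2M_n/(0.85 f'_c b)) = 30.4 − √(30.4² − 2 × 13888.9/(0.85 × 4 × 19.7)) = 7.829 in.
A_s = 0.85 f'_c a b / f_y = 0.85 × 4 × 7.829 × 19.7 / 60 = 8.740 in².

A_s ≈ 8.74 in²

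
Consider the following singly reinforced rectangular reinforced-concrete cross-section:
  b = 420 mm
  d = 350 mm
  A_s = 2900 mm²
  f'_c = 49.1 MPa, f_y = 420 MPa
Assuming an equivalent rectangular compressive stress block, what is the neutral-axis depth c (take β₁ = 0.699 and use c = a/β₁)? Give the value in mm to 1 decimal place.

c ≈ 99.4 mm

T = A_s f_y = 2900 × 420 = 1218000 N = 1218 kN.
Setting C = 0.85 f'_c a b equal to T: a = 1218000/(0.85 × 49.1 × 420) = 69.486 mm.
With β₁ = 0.699, c = a/β₁ = 69.486/0.699 = 99.4 mm.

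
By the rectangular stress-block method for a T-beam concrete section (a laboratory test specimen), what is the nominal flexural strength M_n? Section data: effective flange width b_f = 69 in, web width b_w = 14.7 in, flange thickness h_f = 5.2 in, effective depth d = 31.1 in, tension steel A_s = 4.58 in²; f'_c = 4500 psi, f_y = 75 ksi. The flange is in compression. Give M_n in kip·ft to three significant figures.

Tension: T = A_s f_y = 4.58 × 75 = 343.5 kips.
Try a within the flange: a = T/(0.85 f'_c b_f) = 343.5/(0.85 × 4.5 × 69) = 1.302 in.
Since a = 1.302 ≤ h_f = 5.2 in, the stress block lies entirely in the flange; analyse as a rectangular beam of width b_f.
M_n = T(d − a/2) = 343.5 × (31.1 − 0.651) = 10459.2 kip·in.
M_n = 10459.2/12 = 871.60 kip·ft.

M_n ≈ 872 kip·ft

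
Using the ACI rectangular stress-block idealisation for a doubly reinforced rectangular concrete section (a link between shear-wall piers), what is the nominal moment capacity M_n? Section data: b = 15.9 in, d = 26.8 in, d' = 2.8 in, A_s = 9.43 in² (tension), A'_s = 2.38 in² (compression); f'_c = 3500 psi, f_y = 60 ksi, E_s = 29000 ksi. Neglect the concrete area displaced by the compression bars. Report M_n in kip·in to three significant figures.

M_n ≈ 12900 kip·in

Assume both steels yield.
a = (A_s − A'_s) f_y/(0.85 f'_c b) = (9.43 − 2.38) × 60/(0.85 × 3.5 × 15.9) = 8.942 in.
c = a/β₁ = 8.942/0.85 = 10.520 in; ε'_s = 0.003(c − d')/c = 0.0022 ≥ ε_y = 0.0021, so the compression steel yields.
M_n = (A_s − A'_s) f_y (d − a/2) + A'_s f_y (d − d') = 423 × (26.8 − 4.471) + 142.8 × (26.8 − 2.8) = 9445.2 + 3427.2 = 12872.4 kip·in.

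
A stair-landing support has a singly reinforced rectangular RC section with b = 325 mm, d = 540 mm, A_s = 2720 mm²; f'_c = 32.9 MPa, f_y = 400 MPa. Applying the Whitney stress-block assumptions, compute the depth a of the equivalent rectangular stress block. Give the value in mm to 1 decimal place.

T = A_s f_y = 2720 × 400 = 1088000 N = 1088 kN.
Setting C = 0.85 f'_c a b equal to T: a = 1088000/(0.85 × 32.9 × 325) = 119.7 mm.

a ≈ 119.7 mm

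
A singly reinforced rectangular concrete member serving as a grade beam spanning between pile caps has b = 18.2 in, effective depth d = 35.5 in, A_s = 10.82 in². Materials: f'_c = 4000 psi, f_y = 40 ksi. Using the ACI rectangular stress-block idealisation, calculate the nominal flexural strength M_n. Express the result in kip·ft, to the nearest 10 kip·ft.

T = A_s f_y = 10.82 × 40 = 432.8 kips.
a = T/(0.85 f'_c b) = 432.8/(0.85 × 4 × 18.2) = 6.994 in.
M_n = T(d − a/2) = 432.8 × (35.5 − 3.497) = 13850.9 kip·in = 13850.9/12 = 1154.24 kip·ft.

M_n ≈ 1150 kip·ft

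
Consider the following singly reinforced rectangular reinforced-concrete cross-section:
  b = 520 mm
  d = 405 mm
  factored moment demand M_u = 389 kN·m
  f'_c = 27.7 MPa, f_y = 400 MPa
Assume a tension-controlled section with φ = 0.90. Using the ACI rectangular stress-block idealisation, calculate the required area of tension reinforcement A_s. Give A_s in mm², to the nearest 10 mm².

M_n = M_u/φ = 389/0.90 = 432.222 kN·m.
With M_n = 0.85 f'_c a b (d − a/2), solve the quadratic for a:
a = d − √(d² − 2M_n/(0.85 f'_c b)) = 405 − √(405² − 2 × 432.222×10⁶/(0.85 × 27.7 × 520)) = 99.35 mm.
A_s = 0.85 f'_c a b / f_y = 0.85 × 27.7 × 99.35 × 520 / 400 = 3041.0 mm².

A_s ≈ 3040 mm²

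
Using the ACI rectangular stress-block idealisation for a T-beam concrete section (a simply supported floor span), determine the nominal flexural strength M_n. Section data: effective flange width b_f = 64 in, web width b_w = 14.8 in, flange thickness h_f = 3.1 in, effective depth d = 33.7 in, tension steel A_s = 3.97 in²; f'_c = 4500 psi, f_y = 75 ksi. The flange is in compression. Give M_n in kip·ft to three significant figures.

M_n ≈ 821 kip·ft

Tension: T = A_s f_y = 3.97 × 75 = 297.75 kips.
Try a within the flange: a = T/(0.85 f'_c b_f) = 297.75/(0.85 × 4.5 × 64) = 1.216 in.
Since a = 1.216 ≤ h_f = 3.1 in, the stress block lies entirely in the flange; analyse as a rectangular beam of width b_f.
M_n = T(d − a/2) = 297.75 × (33.7 − 0.608) = 9853.1 kip·in.
M_n = 9853.1/12 = 821.09 kip·ft.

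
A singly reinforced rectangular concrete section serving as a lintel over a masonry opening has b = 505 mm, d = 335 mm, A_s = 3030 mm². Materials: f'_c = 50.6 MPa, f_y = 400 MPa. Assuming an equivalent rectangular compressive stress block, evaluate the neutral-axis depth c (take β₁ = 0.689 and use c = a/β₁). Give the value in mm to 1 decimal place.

c ≈ 81.0 mm

T = A_s f_y = 3030 × 400 = 1212000 N = 1212 kN.
Setting C = 0.85 f'_c a b equal to T: a = 1212000/(0.85 × 50.6 × 505) = 55.801 mm.
With β₁ = 0.689, c = a/β₁ = 55.801/0.689 = 81.0 mm.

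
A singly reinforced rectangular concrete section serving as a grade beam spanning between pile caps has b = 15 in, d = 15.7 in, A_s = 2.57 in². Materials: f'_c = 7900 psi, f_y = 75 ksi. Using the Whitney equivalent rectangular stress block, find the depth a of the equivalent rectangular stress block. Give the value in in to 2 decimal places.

a ≈ 1.91 in

T = A_s f_y = 2.57 × 75 = 192.75 kips.
a = T/(0.85 f'_c b) = 192.75/(0.85 × 7.9 × 15) = 1.91 in.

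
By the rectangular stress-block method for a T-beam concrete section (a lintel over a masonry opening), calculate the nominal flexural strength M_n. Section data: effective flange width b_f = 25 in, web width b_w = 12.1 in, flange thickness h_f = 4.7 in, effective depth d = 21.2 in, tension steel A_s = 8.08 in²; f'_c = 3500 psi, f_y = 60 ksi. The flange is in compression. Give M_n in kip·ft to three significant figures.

M_n ≈ 714 kip·ft

Tension: T = A_s f_y = 8.08 × 60 = 484.8 kips.
Try a within the flange: a = T/(0.85 f'_c b_f) = 484.8/(0.85 × 3.5 × 25) = 6.518 in.
a = 6.518 > h_f = 4.7 in: the block extends into the web. Split into flange-overhang and web parts.
C_f = 0.85 f'_c (b_f − b_w) h_f = 0.85 × 3.5 × (25 − 12.1) × 4.7 = 180.4 kips.
Remaining web compression depth: a_w = (T − C_f)/(0.85 f'_c b_w) = (484.8 − 180.4)/(0.85 × 3.5 × 12.1) = 8.456 in.
M_n = C_f(d − h_f/2) + (T − C_f)(d − a_w/2) = 180.4 × (21.2 − 2.35) + 304.4 × (21.2 − 4.228) = 3400.5 + 5166.3 = 8566.8 kip·in.
M_n = 8566.8/12 = 713.90 kip·ft.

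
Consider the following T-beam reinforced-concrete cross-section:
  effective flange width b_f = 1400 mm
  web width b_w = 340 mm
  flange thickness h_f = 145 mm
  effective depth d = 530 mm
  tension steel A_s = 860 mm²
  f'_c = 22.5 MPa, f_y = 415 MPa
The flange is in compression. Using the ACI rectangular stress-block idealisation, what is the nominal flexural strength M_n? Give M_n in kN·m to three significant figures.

Tension: T = A_s f_y = 860 × 415 = 356900 N.
Try a within the flange: a = T/(0.85 f'_c b_f) = 356900/(0.85 × 22.5 × 1400) = 13.33 mm.
Since a = 13.33 ≤ h_f = 145 mm, the stress block lies entirely in the flange; analyse as a rectangular beam of width b_f.
M_n = T(d − a/2) = 356900 × (530 − 6.665) = 186.78 × 10⁶ N·mm.
M_n = 186.78 kN·m.

M_n ≈ 187 kN·m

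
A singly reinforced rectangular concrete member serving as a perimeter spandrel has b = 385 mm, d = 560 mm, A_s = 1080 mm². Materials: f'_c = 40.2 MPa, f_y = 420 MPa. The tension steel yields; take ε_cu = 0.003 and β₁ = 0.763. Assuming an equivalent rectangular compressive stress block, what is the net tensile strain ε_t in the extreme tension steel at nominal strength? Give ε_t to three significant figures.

a = A_s f_y/(0.85 f'_c b) = 34.48 mm.
β₁ = 0.763, so c = a/β₁ = 34.48/0.763 = 45.19 mm.
From the linear strain diagram with ε_cu = 0.003: ε_t = 0.003 (d − c)/c = 0.003 × (560 − 45.19)/45.19 = 0.0342.
Since ε_t ≥ 0.005, the section is tension-controlled.

ε_t ≈ 0.0342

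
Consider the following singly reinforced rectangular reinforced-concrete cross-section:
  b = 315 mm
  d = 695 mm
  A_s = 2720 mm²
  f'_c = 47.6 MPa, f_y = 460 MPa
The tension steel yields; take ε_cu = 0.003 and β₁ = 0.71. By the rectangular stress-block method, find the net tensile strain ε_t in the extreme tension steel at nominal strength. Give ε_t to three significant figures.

a = A_s f_y/(0.85 f'_c b) = 98.17 mm.
β₁ = 0.71, so c = a/β₁ = 98.17/0.71 = 138.27 mm.
From the linear strain diagram with ε_cu = 0.003: ε_t = 0.003 (d − c)/c = 0.003 × (695 − 138.27)/138.27 = 0.0121.
Since ε_t ≥ 0.005, the section is tension-controlled.

ε_t ≈ 0.0121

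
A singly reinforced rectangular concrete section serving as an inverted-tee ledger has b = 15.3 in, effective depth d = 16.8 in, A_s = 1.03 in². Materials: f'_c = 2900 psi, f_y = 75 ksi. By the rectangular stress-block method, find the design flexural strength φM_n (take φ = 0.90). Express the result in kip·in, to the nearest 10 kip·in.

φM_n ≈ 1100 kip·in

T = A_s f_y = 1.03 × 75 = 77.25 kips.
a = T/(0.85 f'_c b) = 77.25/(0.85 × 2.9 × 15.3) = 2.048 in.
M_n = T(d − a/2) = 77.25 × (16.8 − 1.024) = 1218.7 kip·in.
φM_n = 0.90 × 1218.7 = 1096.8 kip·in.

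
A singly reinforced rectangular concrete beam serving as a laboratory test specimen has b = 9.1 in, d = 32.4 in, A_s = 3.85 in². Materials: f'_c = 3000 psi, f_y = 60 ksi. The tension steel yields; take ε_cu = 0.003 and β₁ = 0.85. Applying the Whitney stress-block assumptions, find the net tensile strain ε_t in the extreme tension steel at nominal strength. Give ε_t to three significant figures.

ε_t ≈ 0.00530

a = A_s f_y/(0.85 f'_c b) = 9.955 in.
β₁ = 0.85, so c = a/β₁ = 9.955/0.85 = 11.712 in.
From the linear strain diagram with ε_cu = 0.003: ε_t = 0.003 (d − c)/c = 0.003 × (32.4 − 11.712)/11.712 = 0.00530.
Since ε_t ≥ 0.005, the section is tension-controlled.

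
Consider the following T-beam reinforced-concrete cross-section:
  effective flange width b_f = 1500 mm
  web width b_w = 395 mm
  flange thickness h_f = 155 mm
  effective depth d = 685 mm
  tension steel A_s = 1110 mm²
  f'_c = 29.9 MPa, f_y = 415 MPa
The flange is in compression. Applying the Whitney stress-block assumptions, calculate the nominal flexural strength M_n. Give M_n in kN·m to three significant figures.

Tension: T = A_s f_y = 1110 × 415 = 460650 N.
Try a within the flange: a = T/(0.85 f'_c b_f) = 460650/(0.85 × 29.9 × 1500) = 12.08 mm.
Since a = 12.08 ≤ h_f = 155 mm, the stress block lies entirely in the flange; analyse as a rectangular beam of width b_f.
M_n = T(d − a/2) = 460650 × (685 − 6.04) = 312.76 × 10⁶ N·mm.
M_n = 312.76 kN·m.

M_n ≈ 313 kN·m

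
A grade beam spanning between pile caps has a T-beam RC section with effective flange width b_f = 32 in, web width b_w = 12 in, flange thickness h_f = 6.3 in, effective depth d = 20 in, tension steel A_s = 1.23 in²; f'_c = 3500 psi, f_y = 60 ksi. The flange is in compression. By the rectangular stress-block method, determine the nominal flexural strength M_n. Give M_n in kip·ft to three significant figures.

Tension: T = A_s f_y = 1.23 × 60 = 73.8 kips.
Try a within the flange: a = T/(0.85 f'_c b_f) = 73.8/(0.85 × 3.5 × 32) = 0.775 in.
Since a = 0.775 ≤ h_f = 6.3 in, the stress block lies entirely in the flange; analyse as a rectangular beam of width b_f.
M_n = T(d − a/2) = 73.8 × (20 − 0.3875) = 1447.4 kip·in.
M_n = 1447.4/12 = 120.62 kip·ft.

M_n ≈ 121 kip·ft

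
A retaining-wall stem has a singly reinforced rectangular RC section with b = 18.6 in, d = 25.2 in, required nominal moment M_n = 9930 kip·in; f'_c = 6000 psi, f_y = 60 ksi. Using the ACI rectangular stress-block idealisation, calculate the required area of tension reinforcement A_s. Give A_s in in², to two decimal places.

A_s ≈ 7.22 in²

From M_n = 0.85 f'_c a b (d − a/2):
a = d − √(d² − 2M_n/(0.85 f'_c b)) = 25.2 − √(25.2² − 2 × 9930/(0.85 × 6 × 18.6)) = 4.568 in.
A_s = 0.85 f'_c a b / f_y = 0.85 × 6 × 4.568 × 18.6 / 60 = 7.222 in².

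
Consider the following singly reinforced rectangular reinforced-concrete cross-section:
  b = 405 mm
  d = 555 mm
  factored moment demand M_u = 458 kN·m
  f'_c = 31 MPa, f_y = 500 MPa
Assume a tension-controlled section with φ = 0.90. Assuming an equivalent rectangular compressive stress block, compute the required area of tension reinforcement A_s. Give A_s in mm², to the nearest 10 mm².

A_s ≈ 2000 mm²

M_n = M_u/φ = 458/0.90 = 508.889 kN·m.
With M_n = 0.85 f'_c a b (d − a/2), solve the quadratic for a:
a = d − √(d² − 2M_n/(0.85 f'_c b)) = 555 − √(555² − 2 × 508.889×10⁶/(0.85 × 31 × 405)) = 93.86 mm.
A_s = 0.85 f'_c a b / f_y = 0.85 × 31 × 93.86 × 405 / 500 = 2003.3 mm².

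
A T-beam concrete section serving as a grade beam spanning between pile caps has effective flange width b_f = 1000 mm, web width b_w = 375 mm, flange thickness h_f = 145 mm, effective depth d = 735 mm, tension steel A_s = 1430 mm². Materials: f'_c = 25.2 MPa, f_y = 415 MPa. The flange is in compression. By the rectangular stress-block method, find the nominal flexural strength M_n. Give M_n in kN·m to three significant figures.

M_n ≈ 428 kN·m

Tension: T = A_s f_y = 1430 × 415 = 593450 N.
Try a within the flange: a = T/(0.85 f'_c b_f) = 593450/(0.85 × 25.2 × 1000) = 27.71 mm.
Since a = 27.71 ≤ h_f = 145 mm, the stress block lies entirely in the flange; analyse as a rectangular beam of width b_f.
M_n = T(d − a/2) = 593450 × (735 − 13.855) = 427.96 × 10⁶ N·mm.
M_n = 427.96 kN·m.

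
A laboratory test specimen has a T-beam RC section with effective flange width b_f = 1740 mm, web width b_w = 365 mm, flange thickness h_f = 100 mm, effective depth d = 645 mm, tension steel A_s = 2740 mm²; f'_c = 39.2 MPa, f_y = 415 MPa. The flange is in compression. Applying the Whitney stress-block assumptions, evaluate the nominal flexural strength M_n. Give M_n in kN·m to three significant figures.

M_n ≈ 722 kN·m

Tension: T = A_s f_y = 2740 × 415 = 1137100 N.
Try a within the flange: a = T/(0.85 f'_c b_f) = 1137100/(0.85 × 39.2 × 1740) = 19.61 mm.
Since a = 19.61 ≤ h_f = 100 mm, the stress block lies entirely in the flange; analyse as a rectangular beam of width b_f.
M_n = T(d − a/2) = 1137100 × (645 − 9.805) = 722.28 × 10⁶ N·mm.
M_n = 722.28 kN·m.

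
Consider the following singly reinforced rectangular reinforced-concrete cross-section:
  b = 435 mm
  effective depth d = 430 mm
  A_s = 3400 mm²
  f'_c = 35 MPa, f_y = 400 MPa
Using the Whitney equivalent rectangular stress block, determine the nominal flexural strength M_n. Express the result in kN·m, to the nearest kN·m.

T = A_s f_y = 3400 × 400 = 1360000 N = 1360 kN.
From C = T: a = T/(0.85 f'_c b) = 1360000/(0.85 × 35 × 435) = 105.09 mm.
M_n = T(d − a/2) = 1360 kN × (430 − 52.545) mm = 513.34 kN·m.

M_n ≈ 513 kN·m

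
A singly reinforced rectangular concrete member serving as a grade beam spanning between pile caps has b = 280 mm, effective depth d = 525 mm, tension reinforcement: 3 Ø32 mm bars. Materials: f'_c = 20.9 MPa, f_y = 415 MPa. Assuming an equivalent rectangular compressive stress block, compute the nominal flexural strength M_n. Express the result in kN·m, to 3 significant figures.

A_s = 3 × 804 = 2412 mm².
T = A_s f_y = 2412 × 415 = 1000980 N = 1000.98 kN.
From C = T: a = T/(0.85 f'_c b) = 1000980/(0.85 × 20.9 × 280) = 201.23 mm.
M_n = T(d − a/2) = 1000.98 kN × (525 − 100.615) mm = 424.80 kN·m.

M_n ≈ 425 kN·m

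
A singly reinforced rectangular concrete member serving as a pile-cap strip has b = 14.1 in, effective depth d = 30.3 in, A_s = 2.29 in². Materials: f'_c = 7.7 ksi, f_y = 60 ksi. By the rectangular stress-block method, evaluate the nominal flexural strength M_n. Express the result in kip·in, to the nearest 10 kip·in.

M_n ≈ 4060 kip·in

T = A_s f_y = 2.29 × 60 = 137.4 kips.
a = T/(0.85 f'_c b) = 137.4/(0.85 × 7.7 × 14.1) = 1.489 in.
M_n = T(d − a/2) = 137.4 × (30.3 − 0.7445) = 4060.9 kip·in.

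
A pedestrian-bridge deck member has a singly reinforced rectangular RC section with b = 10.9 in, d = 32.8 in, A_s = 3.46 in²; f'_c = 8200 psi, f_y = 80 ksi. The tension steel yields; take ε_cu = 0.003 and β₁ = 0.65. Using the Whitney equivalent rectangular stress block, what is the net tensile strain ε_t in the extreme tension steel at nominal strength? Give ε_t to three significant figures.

a = A_s f_y/(0.85 f'_c b) = 3.643 in.
β₁ = 0.65, so c = a/β₁ = 3.643/0.65 = 5.605 in.
From the linear strain diagram with ε_cu = 0.003: ε_t = 0.003 (d − c)/c = 0.003 × (32.8 − 5.605)/5.605 = 0.0146.
Since ε_t ≥ 0.005, the section is tension-controlled.

ε_t ≈ 0.0146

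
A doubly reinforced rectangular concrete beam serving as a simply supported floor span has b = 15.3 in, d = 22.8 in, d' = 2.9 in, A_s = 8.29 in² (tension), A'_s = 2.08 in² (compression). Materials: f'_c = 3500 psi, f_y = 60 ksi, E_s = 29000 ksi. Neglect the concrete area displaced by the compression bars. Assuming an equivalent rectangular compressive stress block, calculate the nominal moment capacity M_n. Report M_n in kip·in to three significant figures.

M_n ≈ 9450 kip·in

Assume both steels yield.
a = (A_s − A'_s) f_y/(0.85 f'_c b) = (8.29 − 2.08) × 60/(0.85 × 3.5 × 15.3) = 8.186 in.
c = a/β₁ = 8.186/0.85 = 9.631 in; ε'_s = 0.003(c − d')/c = 0.0021 ≥ ε_y = 0.0021, so the compression steel yields.
M_n = (A_s − A'_s) f_y (d − a/2) + A'_s f_y (d − d') = 372.6 × (22.8 − 4.093) + 124.8 × (22.8 − 2.9) = 6970.2 + 2483.5 = 9453.7 kip·in.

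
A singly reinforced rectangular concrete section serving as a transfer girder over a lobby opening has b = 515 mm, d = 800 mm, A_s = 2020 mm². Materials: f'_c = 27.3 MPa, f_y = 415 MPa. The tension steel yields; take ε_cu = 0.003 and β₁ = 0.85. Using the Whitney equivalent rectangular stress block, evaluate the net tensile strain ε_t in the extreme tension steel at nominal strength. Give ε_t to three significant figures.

a = A_s f_y/(0.85 f'_c b) = 70.15 mm.
β₁ = 0.85, so c = a/β₁ = 70.15/0.85 = 82.53 mm.
From the linear strain diagram with ε_cu = 0.003: ε_t = 0.003 (d − c)/c = 0.003 × (800 − 82.53)/82.53 = 0.0261.
Since ε_t ≥ 0.005, the section is tension-controlled.

ε_t ≈ 0.0261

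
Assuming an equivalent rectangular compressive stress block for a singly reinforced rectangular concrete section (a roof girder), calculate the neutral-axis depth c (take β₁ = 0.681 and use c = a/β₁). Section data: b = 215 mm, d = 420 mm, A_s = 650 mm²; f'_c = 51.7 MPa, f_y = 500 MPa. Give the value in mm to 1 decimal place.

T = A_s f_y = 650 × 500 = 325000 N = 325 kN.
Setting C = 0.85 f'_c a b equal to T: a = 325000/(0.85 × 51.7 × 215) = 34.398 mm.
With β₁ = 0.681, c = a/β₁ = 34.398/0.681 = 50.5 mm.

c ≈ 50.5 mm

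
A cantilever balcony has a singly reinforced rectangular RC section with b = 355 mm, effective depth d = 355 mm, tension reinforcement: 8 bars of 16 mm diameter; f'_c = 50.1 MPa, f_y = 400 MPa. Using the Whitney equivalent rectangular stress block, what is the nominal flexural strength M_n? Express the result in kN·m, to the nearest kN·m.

A_s = 8 × 201 = 1608 mm².
T = A_s f_y = 1608 × 400 = 643200 N = 643.2 kN.
From C = T: a = T/(0.85 f'_c b) = 643200/(0.85 × 50.1 × 355) = 42.55 mm.
M_n = T(d − a/2) = 643.2 kN × (355 − 21.275) mm = 214.65 kN·m.

M_n ≈ 215 kN·m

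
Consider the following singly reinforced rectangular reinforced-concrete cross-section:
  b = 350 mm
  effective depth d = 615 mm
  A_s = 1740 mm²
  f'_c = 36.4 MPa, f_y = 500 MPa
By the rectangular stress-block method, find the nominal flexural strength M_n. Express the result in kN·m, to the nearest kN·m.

M_n ≈ 500 kN·m

T = A_s f_y = 1740 × 500 = 870000 N = 870 kN.
From C = T: a = T/(0.85 f'_c b) = 870000/(0.85 × 36.4 × 350) = 80.34 mm.
M_n = T(d − a/2) = 870 kN × (615 − 40.17) mm = 500.10 kN·m.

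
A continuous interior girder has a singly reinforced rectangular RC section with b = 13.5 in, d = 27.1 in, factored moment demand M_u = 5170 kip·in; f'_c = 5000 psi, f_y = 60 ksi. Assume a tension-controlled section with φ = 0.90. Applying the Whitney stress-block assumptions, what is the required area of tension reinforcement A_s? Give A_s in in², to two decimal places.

A_s ≈ 3.81 in²

M_n = M_u/φ = 5170/0.90 = 5744.44 kip·in.
From M_n = 0.85 f'_c a b (d − a/2):
a = d − √(d² − 2M_n/(0.85 f'_c b)) = 27.1 − √(27.1² − 2 × 5744.44/(0.85 × 5 × 13.5)) = 3.988 in.
A_s = 0.85 f'_c a b / f_y = 0.85 × 5 × 3.988 × 13.5 / 60 = 3.814 in².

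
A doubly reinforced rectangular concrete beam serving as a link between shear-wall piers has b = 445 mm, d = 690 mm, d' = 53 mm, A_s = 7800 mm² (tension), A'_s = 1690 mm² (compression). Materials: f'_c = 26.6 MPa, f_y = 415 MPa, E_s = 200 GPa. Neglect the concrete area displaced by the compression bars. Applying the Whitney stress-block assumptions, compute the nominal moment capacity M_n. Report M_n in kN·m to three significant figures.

M_n ≈ 1880 kN·m

Assume both tension and compression steel yield.
Net tension couple steel: A_s − A'_s = 6110 mm².
a = (A_s − A'_s) f_y / (0.85 f'_c b) = 2535650/(0.85 × 26.6 × 445) = 252.02 mm.
c = a/β₁ = 252.02/0.85 = 296.49 mm; ε'_s = 0.003(c − d')/c = 0.0025 ≥ f_y/E_s = 0.0021, so compression steel does yield.
M_n = (A_s − A'_s) f_y (d − a/2) + A'_s f_y (d − d') = [2535650 × (690 − 126.01) + 701350 × (690 − 53)] × 10⁻⁶ = 1430.08 + 446.76 = 1876.84 kN·m.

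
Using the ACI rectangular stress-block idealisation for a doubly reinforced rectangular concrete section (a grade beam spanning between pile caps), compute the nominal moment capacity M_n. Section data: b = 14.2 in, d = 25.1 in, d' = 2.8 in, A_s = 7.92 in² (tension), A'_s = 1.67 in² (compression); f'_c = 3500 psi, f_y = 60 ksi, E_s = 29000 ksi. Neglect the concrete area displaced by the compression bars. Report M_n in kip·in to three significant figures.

M_n ≈ 9980 kip·in

Assume both steels yield.
a = (A_s − A'_s) f_y/(0.85 f'_c b) = (7.92 − 1.67) × 60/(0.85 × 3.5 × 14.2) = 8.877 in.
c = a/β₁ = 8.877/0.85 = 10.444 in; ε'_s = 0.003(c − d')/c = 0.0022 ≥ ε_y = 0.0021, so the compression steel yields.
M_n = (A_s − A'_s) f_y (d − a/2) + A'_s f_y (d − d') = 375 × (25.1 − 4.4385) + 100.2 × (25.1 − 2.8) = 7748.1 + 2234.5 = 9982.6 kip·in.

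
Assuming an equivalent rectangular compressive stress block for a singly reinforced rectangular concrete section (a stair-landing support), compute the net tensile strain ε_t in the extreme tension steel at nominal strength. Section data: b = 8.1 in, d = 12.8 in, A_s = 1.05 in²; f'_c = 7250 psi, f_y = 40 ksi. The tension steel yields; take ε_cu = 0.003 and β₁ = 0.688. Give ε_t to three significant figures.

a = A_s f_y/(0.85 f'_c b) = 0.841 in.
β₁ = 0.688, so c = a/β₁ = 0.841/0.688 = 1.222 in.
From the linear strain diagram with ε_cu = 0.003: ε_t = 0.003 (d − c)/c = 0.003 × (12.8 − 1.222)/1.222 = 0.0284.
Since ε_t ≥ 0.005, the section is tension-controlled.

ε_t ≈ 0.0284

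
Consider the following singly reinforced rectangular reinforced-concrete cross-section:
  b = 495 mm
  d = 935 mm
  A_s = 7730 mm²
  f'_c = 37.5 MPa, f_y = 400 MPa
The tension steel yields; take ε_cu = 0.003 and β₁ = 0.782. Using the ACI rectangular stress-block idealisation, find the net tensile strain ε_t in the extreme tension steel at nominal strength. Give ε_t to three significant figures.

a = A_s f_y/(0.85 f'_c b) = 195.97 mm.
β₁ = 0.782, so c = a/β₁ = 195.97/0.782 = 250.60 mm.
From the linear strain diagram with ε_cu = 0.003: ε_t = 0.003 (d − c)/c = 0.003 × (935 − 250.60)/250.60 = 0.00819.
Since ε_t ≥ 0.005, the section is tension-controlled.

ε_t ≈ 0.00819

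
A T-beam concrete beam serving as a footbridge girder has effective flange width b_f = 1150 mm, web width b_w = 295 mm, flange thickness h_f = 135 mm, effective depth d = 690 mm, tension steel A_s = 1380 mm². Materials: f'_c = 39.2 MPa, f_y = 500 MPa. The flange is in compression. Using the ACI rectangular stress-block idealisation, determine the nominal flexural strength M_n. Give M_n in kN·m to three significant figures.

M_n ≈ 470 kN·m

Tension: T = A_s f_y = 1380 × 500 = 690000 N.
Try a within the flange: a = T/(0.85 f'_c b_f) = 690000/(0.85 × 39.2 × 1150) = 18.01 mm.
Since a = 18.01 ≤ h_f = 135 mm, the stress block lies entirely in the flange; analyse as a rectangular beam of width b_f.
M_n = T(d − a/2) = 690000 × (690 − 9.005) = 469.89 × 10⁶ N·mm.
M_n = 469.89 kN·m.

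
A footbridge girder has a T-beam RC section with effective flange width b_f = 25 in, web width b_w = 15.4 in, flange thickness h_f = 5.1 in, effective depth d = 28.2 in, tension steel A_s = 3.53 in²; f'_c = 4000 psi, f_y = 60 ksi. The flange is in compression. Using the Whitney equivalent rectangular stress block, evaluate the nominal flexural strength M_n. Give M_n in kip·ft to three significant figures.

M_n ≈ 476 kip·ft

Tension: T = A_s f_y = 3.53 × 60 = 211.8 kips.
Try a within the flange: a = T/(0.85 f'_c b_f) = 211.8/(0.85 × 4 × 25) = 2.492 in.
Since a = 2.492 ≤ h_f = 5.1 in, the stress block lies entirely in the flange; analyse as a rectangular beam of width b_f.
M_n = T(d − a/2) = 211.8 × (28.2 − 1.246) = 5708.9 kip·in.
M_n = 5708.9/12 = 475.74 kip·ft.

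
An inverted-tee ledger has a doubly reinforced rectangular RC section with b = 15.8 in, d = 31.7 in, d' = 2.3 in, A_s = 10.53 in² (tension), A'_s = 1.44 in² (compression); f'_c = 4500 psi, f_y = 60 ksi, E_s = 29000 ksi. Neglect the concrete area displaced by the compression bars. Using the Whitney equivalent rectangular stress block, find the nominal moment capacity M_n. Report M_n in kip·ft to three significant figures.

M_n ≈ 1450 kip·ft

Assume both steels yield.
a = (A_s − A'_s) f_y/(0.85 f'_c b) = (10.53 − 1.44) × 60/(0.85 × 4.5 × 15.8) = 9.025 in.
c = a/β₁ = 9.025/0.825 = 10.939 in; ε'_s = 0.003(c − d')/c = 0.0024 ≥ ε_y = 0.0021, so the compression steel yields.
M_n = (A_s − A'_s) f_y (d − a/2) + A'_s f_y (d − d') = 545.4 × (31.7 − 4.5125) + 86.4 × (31.7 − 2.3) = 14828.1 + 2540.2 = 17368.3 kip·in = 17368.3/12 = 1447.36 kip·ft.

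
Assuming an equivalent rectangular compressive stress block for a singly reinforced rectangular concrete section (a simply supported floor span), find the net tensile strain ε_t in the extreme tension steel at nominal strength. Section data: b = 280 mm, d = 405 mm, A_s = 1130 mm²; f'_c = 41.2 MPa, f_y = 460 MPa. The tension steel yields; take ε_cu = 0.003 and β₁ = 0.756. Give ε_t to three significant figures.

a = A_s f_y/(0.85 f'_c b) = 53.01 mm.
β₁ = 0.756, so c = a/β₁ = 53.01/0.756 = 70.12 mm.
From the linear strain diagram with ε_cu = 0.003: ε_t = 0.003 (d − c)/c = 0.003 × (405 − 70.12)/70.12 = 0.0143.
Since ε_t ≥ 0.005, the section is tension-controlled.

ε_t ≈ 0.0143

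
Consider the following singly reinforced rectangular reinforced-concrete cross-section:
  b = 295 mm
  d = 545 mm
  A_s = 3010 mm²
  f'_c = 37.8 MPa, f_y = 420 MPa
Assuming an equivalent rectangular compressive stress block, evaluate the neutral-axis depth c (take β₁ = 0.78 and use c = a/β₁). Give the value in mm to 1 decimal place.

T = A_s f_y = 3010 × 420 = 1264200 N = 1264.2 kN.
Setting C = 0.85 f'_c a b equal to T: a = 1264200/(0.85 × 37.8 × 295) = 133.378 mm.
With β₁ = 0.78, c = a/β₁ = 133.378/0.78 = 171.0 mm.

c ≈ 171.0 mm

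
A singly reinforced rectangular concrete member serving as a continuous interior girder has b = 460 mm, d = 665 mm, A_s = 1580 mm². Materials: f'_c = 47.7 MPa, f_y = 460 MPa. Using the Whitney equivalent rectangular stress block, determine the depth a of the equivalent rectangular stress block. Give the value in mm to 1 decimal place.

T = A_s f_y = 1580 × 460 = 726800 N = 726.8 kN.
Setting C = 0.85 f'_c a b equal to T: a = 726800/(0.85 × 47.7 × 460) = 39.0 mm.

a ≈ 39.0 mm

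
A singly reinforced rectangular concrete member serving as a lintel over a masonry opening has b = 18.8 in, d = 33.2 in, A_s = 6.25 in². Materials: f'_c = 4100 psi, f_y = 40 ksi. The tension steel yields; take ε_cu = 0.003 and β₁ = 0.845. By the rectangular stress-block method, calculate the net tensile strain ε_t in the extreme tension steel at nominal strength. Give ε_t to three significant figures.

ε_t ≈ 0.0191

a = A_s f_y/(0.85 f'_c b) = 3.816 in.
β₁ = 0.845, so c = a/β₁ = 3.816/0.845 = 4.516 in.
From the linear strain diagram with ε_cu = 0.003: ε_t = 0.003 (d − c)/c = 0.003 × (33.2 − 4.516)/4.516 = 0.0191.
Since ε_t ≥ 0.005, the section is tension-controlled.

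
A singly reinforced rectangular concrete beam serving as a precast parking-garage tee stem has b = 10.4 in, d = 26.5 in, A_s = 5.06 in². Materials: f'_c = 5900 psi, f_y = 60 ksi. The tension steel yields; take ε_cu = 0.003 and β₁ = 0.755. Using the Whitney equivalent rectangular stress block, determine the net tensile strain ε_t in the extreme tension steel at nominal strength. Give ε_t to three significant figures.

a = A_s f_y/(0.85 f'_c b) = 5.821 in.
β₁ = 0.755, so c = a/β₁ = 5.821/0.755 = 7.710 in.
From the linear strain diagram with ε_cu = 0.003: ε_t = 0.003 (d − c)/c = 0.003 × (26.5 − 7.710)/7.710 = 0.00731.
Since ε_t ≥ 0.005, the section is tension-controlled.

ε_t ≈ 0.00731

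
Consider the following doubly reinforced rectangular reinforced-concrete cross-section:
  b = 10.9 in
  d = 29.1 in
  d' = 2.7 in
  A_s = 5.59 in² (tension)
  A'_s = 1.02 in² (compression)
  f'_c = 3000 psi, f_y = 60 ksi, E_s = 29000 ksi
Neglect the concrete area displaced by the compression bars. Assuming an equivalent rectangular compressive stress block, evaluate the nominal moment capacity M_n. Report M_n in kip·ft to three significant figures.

M_n ≈ 687 kip·ft

Assume both steels yield.
a = (A_s − A'_s) f_y/(0.85 f'_c b) = (5.59 − 1.02) × 60/(0.85 × 3 × 10.9) = 9.865 in.
c = a/β₁ = 9.865/0.85 = 11.606 in; ε'_s = 0.003(c − d')/c = 0.0023 ≥ ε_y = 0.0021, so the compression steel yields.
M_n = (A_s − A'_s) f_y (d − a/2) + A'_s f_y (d − d') = 274.2 × (29.1 − 4.9325) + 61.2 × (29.1 − 2.7) = 6626.7 + 1615.7 = 8242.4 kip·in = 8242.4/12 = 686.87 kip·ft.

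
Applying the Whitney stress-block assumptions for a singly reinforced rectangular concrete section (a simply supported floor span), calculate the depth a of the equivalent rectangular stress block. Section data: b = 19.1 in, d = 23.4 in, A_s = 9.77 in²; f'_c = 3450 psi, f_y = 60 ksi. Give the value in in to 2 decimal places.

T = A_s f_y = 9.77 × 60 = 586.2 kips.
a = T/(0.85 f'_c b) = 586.2/(0.85 × 3.45 × 19.1) = 10.47 in.

a ≈ 10.47 in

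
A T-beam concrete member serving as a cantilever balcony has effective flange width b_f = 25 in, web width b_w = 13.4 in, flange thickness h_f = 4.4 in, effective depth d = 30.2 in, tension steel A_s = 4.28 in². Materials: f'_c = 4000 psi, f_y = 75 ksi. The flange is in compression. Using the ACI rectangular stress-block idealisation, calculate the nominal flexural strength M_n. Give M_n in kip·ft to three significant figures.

Tension: T = A_s f_y = 4.28 × 75 = 321 kips.
Try a within the flange: a = T/(0.85 f'_c b_f) = 321/(0.85 × 4 × 25) = 3.776 in.
Since a = 3.776 ≤ h_f = 4.4 in, the stress block lies entirely in the flange; analyse as a rectangular beam of width b_f.
M_n = T(d − a/2) = 321 × (30.2 − 1.888) = 9088.2 kip·in.
M_n = 9088.2/12 = 757.35 kip·ft.

M_n ≈ 757 kip·ft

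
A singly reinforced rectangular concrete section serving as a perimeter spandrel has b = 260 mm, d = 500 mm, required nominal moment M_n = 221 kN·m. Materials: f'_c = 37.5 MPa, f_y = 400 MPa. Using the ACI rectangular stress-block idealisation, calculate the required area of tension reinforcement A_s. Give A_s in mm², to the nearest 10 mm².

With M_n = 0.85 f'_c a b (d − a/2), solve the quadratic for a:
a = d − √(d² − 2M_n/(0.85 f'_c b)) = 500 − √(500² − 2 × 221×10⁶/(0.85 × 37.5 × 260)) = 56.53 mm.
A_s = 0.85 f'_c a b / f_y = 0.85 × 37.5 × 56.53 × 260 / 400 = 1171.2 mm².

A_s ≈ 1170 mm²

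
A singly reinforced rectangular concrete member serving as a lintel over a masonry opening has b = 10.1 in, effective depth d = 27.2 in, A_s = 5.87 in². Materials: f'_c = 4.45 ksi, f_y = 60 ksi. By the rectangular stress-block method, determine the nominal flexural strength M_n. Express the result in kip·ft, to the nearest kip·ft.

M_n ≈ 663 kip·ft

T = A_s f_y = 5.87 × 60 = 352.2 kips.
a = T/(0.85 f'_c b) = 352.2/(0.85 × 4.45 × 10.1) = 9.219 in.
M_n = T(d − a/2) = 352.2 × (27.2 − 4.6095) = 7956.4 kip·in = 7956.4/12 = 663.03 kip·ft.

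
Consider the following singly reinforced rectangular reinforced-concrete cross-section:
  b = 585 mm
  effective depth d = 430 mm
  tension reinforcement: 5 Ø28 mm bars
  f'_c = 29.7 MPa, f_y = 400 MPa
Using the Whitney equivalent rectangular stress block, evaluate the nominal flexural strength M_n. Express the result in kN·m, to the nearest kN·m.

M_n ≈ 478 kN·m

A_s = 5 × 616 = 3080 mm².
T = A_s f_y = 3080 × 400 = 1232000 N = 1232 kN.
From C = T: a = T/(0.85 f'_c b) = 1232000/(0.85 × 29.7 × 585) = 83.42 mm.
M_n = T(d − a/2) = 1232 kN × (430 − 41.71) mm = 478.37 kN·m.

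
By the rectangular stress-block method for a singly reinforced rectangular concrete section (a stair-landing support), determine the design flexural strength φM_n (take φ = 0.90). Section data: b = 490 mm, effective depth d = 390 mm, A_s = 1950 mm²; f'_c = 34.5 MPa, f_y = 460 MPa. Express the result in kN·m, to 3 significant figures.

φM_n ≈ 290 kN·m

T = A_s f_y = 1950 × 460 = 897000 N = 897 kN.
From C = T: a = T/(0.85 f'_c b) = 897000/(0.85 × 34.5 × 490) = 62.42 mm.
M_n = T(d − a/2) = 897 kN × (390 − 31.21) mm = 321.83 kN·m.
φM_n = 0.90 × 321.83 = 289.65 kN·m.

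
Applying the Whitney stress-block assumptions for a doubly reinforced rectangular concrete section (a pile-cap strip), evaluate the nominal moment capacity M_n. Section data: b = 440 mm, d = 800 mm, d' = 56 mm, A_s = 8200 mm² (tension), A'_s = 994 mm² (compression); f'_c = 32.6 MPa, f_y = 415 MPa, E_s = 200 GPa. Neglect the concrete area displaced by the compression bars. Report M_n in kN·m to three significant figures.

M_n ≈ 2330 kN·m

Assume both tension and compression steel yield.
Net tension couple steel: A_s − A'_s = 7206 mm².
a = (A_s − A'_s) f_y / (0.85 f'_c b) = 2990490/(0.85 × 32.6 × 440) = 245.27 mm.
c = a/β₁ = 245.27/0.817 = 300.21 mm; ε'_s = 0.003(c − d')/c = 0.0024 ≥ f_y/E_s = 0.0021, so compression steel does yield.
M_n = (A_s − A'_s) f_y (d − a/2) + A'_s f_y (d − d') = [2990490 × (800 − 122.635) + 412510 × (800 − 56)] × 10⁻⁶ = 2025.65 + 306.91 = 2332.56 kN·m.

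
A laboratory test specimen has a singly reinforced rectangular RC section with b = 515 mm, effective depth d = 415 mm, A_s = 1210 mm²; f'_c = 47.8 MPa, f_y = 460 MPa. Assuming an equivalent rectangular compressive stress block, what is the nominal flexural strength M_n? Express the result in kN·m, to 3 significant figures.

T = A_s f_y = 1210 × 460 = 556600 N = 556.6 kN.
From C = T: a = T/(0.85 f'_c b) = 556600/(0.85 × 47.8 × 515) = 26.60 mm.
M_n = T(d − a/2) = 556.6 kN × (415 − 13.3) mm = 223.59 kN·m.

M_n ≈ 224 kN·m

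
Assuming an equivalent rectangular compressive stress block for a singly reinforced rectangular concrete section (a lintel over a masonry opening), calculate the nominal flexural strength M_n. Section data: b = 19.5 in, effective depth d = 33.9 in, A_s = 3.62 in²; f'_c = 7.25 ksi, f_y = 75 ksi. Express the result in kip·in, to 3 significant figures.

M_n ≈ 8900 kip·in

T = A_s f_y = 3.62 × 75 = 271.5 kips.
a = T/(0.85 f'_c b) = 271.5/(0.85 × 7.25 × 19.5) = 2.259 in.
M_n = T(d − a/2) = 271.5 × (33.9 − 1.1295) = 8897.2 kip·in.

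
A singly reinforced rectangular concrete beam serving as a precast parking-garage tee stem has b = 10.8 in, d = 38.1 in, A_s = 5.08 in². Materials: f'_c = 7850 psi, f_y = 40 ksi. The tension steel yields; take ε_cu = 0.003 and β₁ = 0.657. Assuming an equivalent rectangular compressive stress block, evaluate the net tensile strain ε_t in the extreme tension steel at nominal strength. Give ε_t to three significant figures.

ε_t ≈ 0.0236

a = A_s f_y/(0.85 f'_c b) = 2.820 in.
β₁ = 0.657, so c = a/β₁ = 2.820/0.657 = 4.292 in.
From the linear strain diagram with ε_cu = 0.003: ε_t = 0.003 (d − c)/c = 0.003 × (38.1 − 4.292)/4.292 = 0.0236.
Since ε_t ≥ 0.005, the section is tension-controlled.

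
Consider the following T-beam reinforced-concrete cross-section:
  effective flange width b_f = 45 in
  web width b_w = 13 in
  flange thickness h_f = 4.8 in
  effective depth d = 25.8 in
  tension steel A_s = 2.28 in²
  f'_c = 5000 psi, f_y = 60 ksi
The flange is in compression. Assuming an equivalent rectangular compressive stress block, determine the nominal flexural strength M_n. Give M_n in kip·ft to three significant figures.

M_n ≈ 290 kip·ft

Tension: T = A_s f_y = 2.28 × 60 = 136.8 kips.
Try a within the flange: a = T/(0.85 f'_c b_f) = 136.8/(0.85 × 5 × 45) = 0.715 in.
Since a = 0.715 ≤ h_f = 4.8 in, the stress block lies entirely in the flange; analyse as a rectangular beam of width b_f.
M_n = T(d − a/2) = 136.8 × (25.8 − 0.3575) = 3480.5 kip·in.
M_n = 3480.5/12 = 290.04 kip·ft.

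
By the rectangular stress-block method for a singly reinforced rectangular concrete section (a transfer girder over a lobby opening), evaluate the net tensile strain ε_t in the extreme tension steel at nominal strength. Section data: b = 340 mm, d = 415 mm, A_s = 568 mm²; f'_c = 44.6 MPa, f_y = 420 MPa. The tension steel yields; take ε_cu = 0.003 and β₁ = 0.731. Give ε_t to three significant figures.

a = A_s f_y/(0.85 f'_c b) = 18.51 mm.
β₁ = 0.731, so c = a/β₁ = 18.51/0.731 = 25.32 mm.
From the linear strain diagram with ε_cu = 0.003: ε_t = 0.003 (d − c)/c = 0.003 × (415 − 25.32)/25.32 = 0.0462.
Since ε_t ≥ 0.005, the section is tension-controlled.

ε_t ≈ 0.0462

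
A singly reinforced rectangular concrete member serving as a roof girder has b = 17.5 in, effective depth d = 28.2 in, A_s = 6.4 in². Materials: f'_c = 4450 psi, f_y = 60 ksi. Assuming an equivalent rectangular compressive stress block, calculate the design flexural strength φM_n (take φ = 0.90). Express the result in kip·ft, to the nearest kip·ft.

φM_n ≈ 729 kip·ft

T = A_s f_y = 6.4 × 60 = 384 kips.
a = T/(0.85 f'_c b) = 384/(0.85 × 4.45 × 17.5) = 5.801 in.
M_n = T(d − a/2) = 384 × (28.2 − 2.9005) = 9715.0 kip·in = 9715.0/12 = 809.58 kip·ft.
φM_n = 0.90 × 809.58 = 728.62 kip·ft.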